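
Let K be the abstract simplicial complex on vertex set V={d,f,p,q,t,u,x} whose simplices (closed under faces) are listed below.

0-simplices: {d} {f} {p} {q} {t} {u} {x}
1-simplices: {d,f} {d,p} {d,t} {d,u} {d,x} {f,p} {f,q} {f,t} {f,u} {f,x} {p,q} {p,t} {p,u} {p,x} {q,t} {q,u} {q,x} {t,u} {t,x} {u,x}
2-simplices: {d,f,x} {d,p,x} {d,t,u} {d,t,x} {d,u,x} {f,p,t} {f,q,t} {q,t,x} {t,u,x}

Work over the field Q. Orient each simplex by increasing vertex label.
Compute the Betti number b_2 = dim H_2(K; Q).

n_0=7 n_1=20 n_2=9  [Q]
∂1: piv[df,dp,dt,du,dx,fq] rk=6  ker:fp,ft,fu,fx,pq,pt,pu,px,qt,qu,qx,tu,tx,ux
∂2: piv[dfx,dpx,dtu,dtx,dux,fpt,fqt,qtx] rk=8  ker:tux
b_2=(9−8)−0=1

b_2=1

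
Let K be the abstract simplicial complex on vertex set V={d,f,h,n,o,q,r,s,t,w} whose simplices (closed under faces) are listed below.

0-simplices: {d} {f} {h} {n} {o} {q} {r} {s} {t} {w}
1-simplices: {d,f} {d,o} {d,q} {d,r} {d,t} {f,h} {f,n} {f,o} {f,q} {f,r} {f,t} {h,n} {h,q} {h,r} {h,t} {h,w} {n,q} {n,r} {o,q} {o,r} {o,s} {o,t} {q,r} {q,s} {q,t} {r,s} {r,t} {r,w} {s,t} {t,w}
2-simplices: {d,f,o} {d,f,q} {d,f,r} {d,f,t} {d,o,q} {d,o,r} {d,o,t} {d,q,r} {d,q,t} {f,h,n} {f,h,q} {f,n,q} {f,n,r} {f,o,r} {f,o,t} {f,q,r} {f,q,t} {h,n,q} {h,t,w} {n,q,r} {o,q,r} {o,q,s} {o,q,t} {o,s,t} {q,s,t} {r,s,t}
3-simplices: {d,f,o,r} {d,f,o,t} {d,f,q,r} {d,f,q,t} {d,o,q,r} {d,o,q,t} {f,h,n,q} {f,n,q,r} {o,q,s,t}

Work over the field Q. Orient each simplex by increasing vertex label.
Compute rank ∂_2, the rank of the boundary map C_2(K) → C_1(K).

n_0=10 n_1=30 n_2=26 n_3=9  [Q]
∂1: piv[df,do,dq,dr,dt,fh,fn,hw,os] rk=9  ker:fo,fq,fr,ft,hn,hq,hr,ht,nq,nr,oq,or,ot,qr,qs,qt,rs,rt,rw,st,tw
∂2: piv[dfo,dfq,dfr,dft,doq,dor,dot,dqr,dqt,fhn,fhq,fnq,fnr,htw,oqs,ost,rst] rk=17  ker:for,fot,fqr,fqt,hnq,nqr,oqr,oqt,qst
∂3: piv[dfor,dfot,dfqr,dfqt,doqr,doqt,fhnq,fnqr,oqst] rk=9
rk∂_2=17

rank∂_2=17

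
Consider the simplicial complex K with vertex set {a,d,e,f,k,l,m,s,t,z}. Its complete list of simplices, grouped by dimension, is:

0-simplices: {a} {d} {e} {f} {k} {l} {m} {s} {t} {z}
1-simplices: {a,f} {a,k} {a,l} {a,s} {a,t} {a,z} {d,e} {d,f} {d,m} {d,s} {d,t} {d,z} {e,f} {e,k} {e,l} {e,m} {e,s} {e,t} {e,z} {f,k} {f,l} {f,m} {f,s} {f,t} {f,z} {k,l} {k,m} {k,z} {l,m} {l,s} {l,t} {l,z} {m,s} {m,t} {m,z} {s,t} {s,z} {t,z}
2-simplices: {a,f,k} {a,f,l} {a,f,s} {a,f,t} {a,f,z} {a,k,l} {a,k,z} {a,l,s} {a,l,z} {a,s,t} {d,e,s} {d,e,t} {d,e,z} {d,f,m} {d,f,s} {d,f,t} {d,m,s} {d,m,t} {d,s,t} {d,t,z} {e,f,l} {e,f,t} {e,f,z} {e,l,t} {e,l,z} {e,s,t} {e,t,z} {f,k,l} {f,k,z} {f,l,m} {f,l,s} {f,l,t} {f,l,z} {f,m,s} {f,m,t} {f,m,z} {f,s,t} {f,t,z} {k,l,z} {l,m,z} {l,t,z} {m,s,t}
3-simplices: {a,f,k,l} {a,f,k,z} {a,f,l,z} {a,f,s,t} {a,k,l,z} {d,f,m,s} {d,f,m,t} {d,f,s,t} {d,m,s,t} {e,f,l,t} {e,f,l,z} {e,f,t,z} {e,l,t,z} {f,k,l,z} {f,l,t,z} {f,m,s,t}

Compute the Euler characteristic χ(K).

χ(K)=-2

n_0=10 n_1=38 n_2=42 n_3=16
χ=+10−38+42−16=-2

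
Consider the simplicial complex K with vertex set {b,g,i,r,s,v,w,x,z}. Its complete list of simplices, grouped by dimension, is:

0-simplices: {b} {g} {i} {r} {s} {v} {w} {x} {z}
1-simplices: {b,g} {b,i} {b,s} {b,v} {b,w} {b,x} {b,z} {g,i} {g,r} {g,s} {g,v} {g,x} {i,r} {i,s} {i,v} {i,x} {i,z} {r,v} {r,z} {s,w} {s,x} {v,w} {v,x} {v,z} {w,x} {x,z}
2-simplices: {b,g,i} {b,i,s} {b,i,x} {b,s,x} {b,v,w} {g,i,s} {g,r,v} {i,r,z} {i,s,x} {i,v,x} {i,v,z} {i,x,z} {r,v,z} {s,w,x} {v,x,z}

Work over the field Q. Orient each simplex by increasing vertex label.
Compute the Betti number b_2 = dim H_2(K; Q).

b_2=2

n_0=9 n_1=26 n_2=15  [Q]
∂1: piv[bg,bi,bs,bv,bw,bx,bz,gr] rk=8  ker:gi,gs,gv,gx,ir,is,iv,ix,iz,rv,rz,sw,sx,vw,vx,vz,wx,xz
∂2: piv[bgi,bis,bix,bsx,bvw,gis,grv,irz,ivx,ivz,ixz,rvz,swx] rk=13  ker:isx,vxz
b_2=(15−13)−0=2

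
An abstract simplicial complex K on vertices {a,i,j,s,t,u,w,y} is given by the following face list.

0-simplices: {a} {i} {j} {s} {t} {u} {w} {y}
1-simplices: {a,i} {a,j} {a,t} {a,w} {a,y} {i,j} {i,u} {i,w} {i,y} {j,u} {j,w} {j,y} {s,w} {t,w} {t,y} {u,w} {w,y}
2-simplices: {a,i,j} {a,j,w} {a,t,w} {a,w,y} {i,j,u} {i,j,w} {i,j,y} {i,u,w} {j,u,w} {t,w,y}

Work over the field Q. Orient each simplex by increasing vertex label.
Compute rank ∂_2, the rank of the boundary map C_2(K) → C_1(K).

rank∂_2=9

n_0=8 n_1=17 n_2=10  [Q]
∂1: piv[ai,aj,at,aw,ay,iu,sw] rk=7  ker:ij,iw,iy,ju,jw,jy,tw,ty,uw,wy
∂2: piv[aij,ajw,atw,awy,iju,ijw,ijy,iuw,twy] rk=9  ker:juw
rk∂_2=9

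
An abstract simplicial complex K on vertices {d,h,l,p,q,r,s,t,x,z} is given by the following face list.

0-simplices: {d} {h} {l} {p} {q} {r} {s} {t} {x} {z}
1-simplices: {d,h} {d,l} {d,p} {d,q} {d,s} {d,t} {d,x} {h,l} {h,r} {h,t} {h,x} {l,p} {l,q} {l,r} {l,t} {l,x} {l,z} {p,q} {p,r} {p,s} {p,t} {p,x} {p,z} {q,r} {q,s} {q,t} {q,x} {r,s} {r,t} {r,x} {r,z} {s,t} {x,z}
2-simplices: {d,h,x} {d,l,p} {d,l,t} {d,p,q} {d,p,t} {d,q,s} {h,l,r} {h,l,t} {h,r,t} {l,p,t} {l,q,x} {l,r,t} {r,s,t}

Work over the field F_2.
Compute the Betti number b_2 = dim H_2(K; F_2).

b_2=2

n_0=10 n_1=33 n_2=13  [Z2]
∂1: piv[dh,dl,dp,dq,ds,dt,dx,hr,lz] rk=9  ker:hl,ht,hx,lp,lq,lr,lt,lx,pq,pr,ps,pt,px,pz,qr,qs,qt,qx,rs,rt,rx,rz,st,xz
∂2: piv[dhx,dlp,dlt,dpq,dpt,dqs,hlr,hlt,hrt,lqx,rst] rk=11  ker:lpt,lrt
b_2=(13−11)−0=2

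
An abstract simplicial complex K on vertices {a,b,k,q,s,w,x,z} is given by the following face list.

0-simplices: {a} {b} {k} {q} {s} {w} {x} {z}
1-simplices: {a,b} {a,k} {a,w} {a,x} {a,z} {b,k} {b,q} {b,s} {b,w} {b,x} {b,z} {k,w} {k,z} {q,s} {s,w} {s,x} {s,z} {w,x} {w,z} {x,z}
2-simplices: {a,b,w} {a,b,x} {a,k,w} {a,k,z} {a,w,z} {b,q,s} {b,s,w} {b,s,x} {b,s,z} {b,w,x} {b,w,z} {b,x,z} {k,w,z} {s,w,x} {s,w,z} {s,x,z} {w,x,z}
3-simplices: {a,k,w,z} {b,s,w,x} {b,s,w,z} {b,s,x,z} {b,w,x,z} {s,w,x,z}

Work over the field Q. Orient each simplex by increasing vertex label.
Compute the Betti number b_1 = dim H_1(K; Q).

b_1=1

n_0=8 n_1=20 n_2=17 n_3=6  [Q]
∂1: piv[ab,ak,aw,ax,az,bq,bs] rk=7  ker:bk,bw,bx,bz,kw,kz,qs,sw,sx,sz,wx,wz,xz
∂2: piv[abw,abx,akw,akz,awz,bqs,bsw,bsx,bsz,bwx,bwz,bxz] rk=12  ker:kwz,swx,swz,sxz,wxz
∂3: piv[akwz,bswx,bswz,bsxz,bwxz] rk=5  ker:swxz
b_1=(20−7)−12=1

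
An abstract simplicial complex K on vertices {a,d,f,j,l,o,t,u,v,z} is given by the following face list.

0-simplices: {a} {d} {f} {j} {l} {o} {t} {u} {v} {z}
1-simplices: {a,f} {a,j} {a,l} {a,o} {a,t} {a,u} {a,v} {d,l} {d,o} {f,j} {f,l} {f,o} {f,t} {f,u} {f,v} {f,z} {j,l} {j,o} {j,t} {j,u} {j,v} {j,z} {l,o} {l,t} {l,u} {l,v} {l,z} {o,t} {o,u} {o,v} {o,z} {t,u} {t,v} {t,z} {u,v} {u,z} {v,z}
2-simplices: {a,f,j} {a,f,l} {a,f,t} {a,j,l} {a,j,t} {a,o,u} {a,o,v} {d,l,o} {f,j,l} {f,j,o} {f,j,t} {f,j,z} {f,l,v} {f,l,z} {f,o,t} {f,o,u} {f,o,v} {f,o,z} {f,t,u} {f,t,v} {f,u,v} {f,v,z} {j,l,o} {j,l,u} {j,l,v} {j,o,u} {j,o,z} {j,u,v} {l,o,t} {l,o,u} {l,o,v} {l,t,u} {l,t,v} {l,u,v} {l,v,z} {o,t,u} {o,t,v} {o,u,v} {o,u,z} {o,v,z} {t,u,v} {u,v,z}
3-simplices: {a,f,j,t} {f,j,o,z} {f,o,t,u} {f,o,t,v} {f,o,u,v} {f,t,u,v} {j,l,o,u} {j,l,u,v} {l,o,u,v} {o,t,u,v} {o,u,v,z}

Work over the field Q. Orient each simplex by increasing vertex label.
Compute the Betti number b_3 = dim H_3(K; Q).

b_3=1

n_0=10 n_1=37 n_2=42 n_3=11  [Q]
∂1: piv[af,aj,al,ao,at,au,av,dl,fz] rk=9  ker:do,fj,fl,fo,ft,fu,fv,jl,jo,jt,ju,jv,jz,lo,lt,lu,lv,lz,ot,ou,ov,oz,tu,tv,tz,uv,uz,vz
∂2: piv[afj,afl,aft,ajl,ajt,aou,aov,dlo,fjo,fjz,flv,flz,fot,fou,fov,foz,ftu,ftv,fuv,fvz,jlo,jlu,jlv,jou,lot,ouz] rk=26  ker:fjl,fjt,joz,juv,lou,lov,ltu,ltv,luv,lvz,otu,otv,ouv,ovz,tuv,uvz
∂3: piv[afjt,fjoz,fotu,fotv,fouv,ftuv,jlou,jluv,louv,ouvz] rk=10  ker:otuv
b_3=(11−10)−0=1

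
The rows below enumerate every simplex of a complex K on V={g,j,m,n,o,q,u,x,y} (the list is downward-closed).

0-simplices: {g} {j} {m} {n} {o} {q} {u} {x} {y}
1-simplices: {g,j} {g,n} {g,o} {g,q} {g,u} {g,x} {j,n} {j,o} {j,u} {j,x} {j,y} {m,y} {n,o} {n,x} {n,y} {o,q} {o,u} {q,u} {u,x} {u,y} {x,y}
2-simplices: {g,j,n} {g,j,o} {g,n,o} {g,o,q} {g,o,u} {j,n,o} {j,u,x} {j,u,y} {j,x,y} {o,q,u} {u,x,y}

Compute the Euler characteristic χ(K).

n_0=9 n_1=21 n_2=11
χ=+9−21+11=-1

χ(K)=-1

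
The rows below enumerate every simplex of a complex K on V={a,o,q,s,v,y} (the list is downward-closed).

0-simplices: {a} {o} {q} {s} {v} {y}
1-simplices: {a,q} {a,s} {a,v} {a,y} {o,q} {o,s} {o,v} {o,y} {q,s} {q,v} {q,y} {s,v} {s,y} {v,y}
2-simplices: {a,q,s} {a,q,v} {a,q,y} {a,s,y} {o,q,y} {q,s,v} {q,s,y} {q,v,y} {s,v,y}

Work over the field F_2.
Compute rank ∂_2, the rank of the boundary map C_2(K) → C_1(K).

n_0=6 n_1=14 n_2=9  [Z2]
∂1: piv[aq,as,av,ay,oq] rk=5  ker:os,ov,oy,qs,qv,qy,sv,sy,vy
∂2: piv[aqs,aqv,aqy,asy,oqy,qsv,qvy] rk=7  ker:qsy,svy
rk∂_2=7

rank∂_2=7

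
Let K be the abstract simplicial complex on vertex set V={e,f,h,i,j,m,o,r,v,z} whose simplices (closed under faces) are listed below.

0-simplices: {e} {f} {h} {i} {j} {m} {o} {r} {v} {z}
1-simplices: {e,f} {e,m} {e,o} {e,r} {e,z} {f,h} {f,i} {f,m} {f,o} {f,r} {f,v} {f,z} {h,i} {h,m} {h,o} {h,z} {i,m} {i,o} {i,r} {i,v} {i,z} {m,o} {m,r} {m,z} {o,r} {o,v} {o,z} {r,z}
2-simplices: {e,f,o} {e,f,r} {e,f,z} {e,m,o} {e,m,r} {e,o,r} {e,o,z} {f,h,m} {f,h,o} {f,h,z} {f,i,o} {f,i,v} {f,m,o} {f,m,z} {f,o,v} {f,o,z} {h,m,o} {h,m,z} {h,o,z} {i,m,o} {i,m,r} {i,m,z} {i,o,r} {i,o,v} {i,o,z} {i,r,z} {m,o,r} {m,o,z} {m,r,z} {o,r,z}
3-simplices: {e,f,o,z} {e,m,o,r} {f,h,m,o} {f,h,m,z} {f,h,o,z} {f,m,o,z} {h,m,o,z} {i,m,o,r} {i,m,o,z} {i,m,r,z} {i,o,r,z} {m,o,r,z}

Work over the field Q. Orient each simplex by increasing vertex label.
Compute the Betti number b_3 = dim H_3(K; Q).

b_3=2

n_0=10 n_1=28 n_2=30 n_3=12  [Q]
∂1: piv[ef,em,eo,er,ez,fh,fi,fv] rk=8  ker:fm,fo,fr,fz,hi,hm,ho,hz,im,io,ir,iv,iz,mo,mr,mz,or,ov,oz,rz
∂2: piv[efo,efr,efz,emo,emr,eor,eoz,fhm,fho,fhz,fio,fiv,fmo,fmz,fov,imo,imr,imz,irz] rk=19  ker:foz,hmo,hmz,hoz,ior,iov,ioz,mor,moz,mrz,orz
∂3: piv[efoz,emor,fhmo,fhmz,fhoz,fmoz,imor,imoz,imrz,iorz] rk=10  ker:hmoz,morz
b_3=(12−10)−0=2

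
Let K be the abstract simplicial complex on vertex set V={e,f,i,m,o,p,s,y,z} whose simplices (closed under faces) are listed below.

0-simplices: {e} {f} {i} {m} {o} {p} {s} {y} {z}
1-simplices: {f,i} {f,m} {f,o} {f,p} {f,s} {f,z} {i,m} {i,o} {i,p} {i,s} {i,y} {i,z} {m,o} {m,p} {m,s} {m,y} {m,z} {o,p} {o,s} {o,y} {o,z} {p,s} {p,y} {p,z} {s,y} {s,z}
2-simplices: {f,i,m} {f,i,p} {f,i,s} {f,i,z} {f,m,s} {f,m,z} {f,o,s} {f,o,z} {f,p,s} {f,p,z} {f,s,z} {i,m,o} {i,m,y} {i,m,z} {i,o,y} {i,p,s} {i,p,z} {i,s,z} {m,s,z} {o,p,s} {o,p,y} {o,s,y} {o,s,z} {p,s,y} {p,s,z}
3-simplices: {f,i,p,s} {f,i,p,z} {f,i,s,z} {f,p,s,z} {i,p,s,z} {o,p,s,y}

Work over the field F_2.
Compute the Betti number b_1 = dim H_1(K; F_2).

b_1=2

n_0=9 n_1=26 n_2=25 n_3=6  [Z2]
∂1: piv[fi,fm,fo,fp,fs,fz,iy] rk=7  ker:im,io,ip,is,iz,mo,mp,ms,my,mz,op,os,oy,oz,ps,py,pz,sy,sz
∂2: piv[fim,fip,fis,fiz,fms,fmz,fos,foz,fps,fpz,fsz,imo,imy,ioy,ops,opy,osy] rk=17  ker:imz,ips,ipz,isz,msz,osz,psy,psz
∂3: piv[fips,fipz,fisz,fpsz,opsy] rk=5  ker:ipsz
b_1=(26−7)−17=2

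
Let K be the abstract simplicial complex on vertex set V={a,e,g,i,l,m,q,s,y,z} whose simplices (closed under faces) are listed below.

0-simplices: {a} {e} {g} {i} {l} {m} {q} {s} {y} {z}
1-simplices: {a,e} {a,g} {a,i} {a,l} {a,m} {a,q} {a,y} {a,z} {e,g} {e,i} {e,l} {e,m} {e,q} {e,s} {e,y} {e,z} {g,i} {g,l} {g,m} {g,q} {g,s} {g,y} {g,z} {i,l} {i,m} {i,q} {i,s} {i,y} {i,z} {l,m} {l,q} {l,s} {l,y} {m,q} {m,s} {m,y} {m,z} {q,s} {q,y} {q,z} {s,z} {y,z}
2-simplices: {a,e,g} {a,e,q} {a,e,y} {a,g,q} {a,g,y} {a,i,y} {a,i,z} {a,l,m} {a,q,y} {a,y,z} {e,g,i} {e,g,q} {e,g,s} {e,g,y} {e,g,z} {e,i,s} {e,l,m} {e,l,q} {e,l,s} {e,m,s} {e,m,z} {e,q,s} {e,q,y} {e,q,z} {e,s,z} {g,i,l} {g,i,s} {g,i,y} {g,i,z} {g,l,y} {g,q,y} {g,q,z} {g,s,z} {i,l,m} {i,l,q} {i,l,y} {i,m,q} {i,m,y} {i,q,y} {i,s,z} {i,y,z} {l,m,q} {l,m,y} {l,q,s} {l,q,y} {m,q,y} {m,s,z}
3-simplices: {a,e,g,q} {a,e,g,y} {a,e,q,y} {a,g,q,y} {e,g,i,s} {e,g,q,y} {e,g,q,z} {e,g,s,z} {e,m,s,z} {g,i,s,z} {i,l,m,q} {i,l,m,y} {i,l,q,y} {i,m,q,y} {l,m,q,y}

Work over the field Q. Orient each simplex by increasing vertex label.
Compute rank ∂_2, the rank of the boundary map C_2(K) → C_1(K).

rank∂_2=31

n_0=10 n_1=42 n_2=47 n_3=15  [Q]
∂1: piv[ae,ag,ai,al,am,aq,ay,az,es] rk=9  ker:eg,ei,el,em,eq,ey,ez,gi,gl,gm,gq,gs,gy,gz,il,im,iq,is,iy,iz,lm,lq,ls,ly,mq,ms,my,mz,qs,qy,qz,sz,yz
∂2: piv[aeg,aeq,aey,agq,agy,aiy,aiz,alm,aqy,ayz,egi,egs,egz,eis,elm,elq,els,ems,emz,eqs,eqz,esz,gil,giy,giz,gly,ilm,ilq,imq,imy,iqy] rk=31  ker:egq,egy,eqy,gis,gqy,gqz,gsz,ily,isz,iyz,lmq,lmy,lqs,lqy,mqy,msz
∂3: piv[aegq,aegy,aeqy,agqy,egis,egqz,egsz,emsz,gisz,ilmq,ilmy,ilqy,imqy] rk=13  ker:egqy,lmqy
rk∂_2=31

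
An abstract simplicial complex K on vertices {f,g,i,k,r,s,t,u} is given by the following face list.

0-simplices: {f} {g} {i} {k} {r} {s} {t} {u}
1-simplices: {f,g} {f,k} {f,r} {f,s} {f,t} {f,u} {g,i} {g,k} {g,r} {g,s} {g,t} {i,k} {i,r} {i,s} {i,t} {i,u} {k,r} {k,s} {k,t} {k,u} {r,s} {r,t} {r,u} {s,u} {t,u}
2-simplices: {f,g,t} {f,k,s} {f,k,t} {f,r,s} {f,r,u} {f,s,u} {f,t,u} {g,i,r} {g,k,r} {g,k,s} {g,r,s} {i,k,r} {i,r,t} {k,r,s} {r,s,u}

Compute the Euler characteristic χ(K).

χ(K)=-2

n_0=8 n_1=25 n_2=15
χ=+8−25+15=-2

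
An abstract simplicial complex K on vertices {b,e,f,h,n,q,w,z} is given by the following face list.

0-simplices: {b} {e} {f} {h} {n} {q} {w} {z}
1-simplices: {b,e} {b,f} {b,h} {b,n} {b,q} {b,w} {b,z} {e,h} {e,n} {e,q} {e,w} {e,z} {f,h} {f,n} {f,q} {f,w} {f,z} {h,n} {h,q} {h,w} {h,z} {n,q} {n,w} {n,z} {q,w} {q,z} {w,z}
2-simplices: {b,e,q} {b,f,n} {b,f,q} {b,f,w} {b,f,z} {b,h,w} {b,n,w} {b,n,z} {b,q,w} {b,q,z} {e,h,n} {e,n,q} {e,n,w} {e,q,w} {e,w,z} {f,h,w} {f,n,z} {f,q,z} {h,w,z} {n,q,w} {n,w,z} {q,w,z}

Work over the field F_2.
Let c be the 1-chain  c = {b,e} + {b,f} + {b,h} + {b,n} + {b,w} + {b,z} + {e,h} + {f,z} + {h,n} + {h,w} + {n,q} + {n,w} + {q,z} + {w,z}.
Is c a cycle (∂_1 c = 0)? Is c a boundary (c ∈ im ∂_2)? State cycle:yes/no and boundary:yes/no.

cycle:yes boundary:yes

n_0=8 n_1=27 n_2=22  [Z2]
∂1: piv[be,bf,bh,bn,bq,bw,bz] rk=7  ker:eh,en,eq,ew,ez,fh,fn,fq,fw,fz,hn,hq,hw,hz,nq,nw,nz,qw,qz,wz
∂2: piv[beq,bfn,bfq,bfw,bfz,bhw,bnw,bnz,bqw,bqz,ehn,enq,enw,eqw,ewz,fhw,hwz,nwz] rk=18  ker:fnz,fqz,nqw,qwz
∂1c = 0
c vs im∂2: reduces to 0 ⇒ boundary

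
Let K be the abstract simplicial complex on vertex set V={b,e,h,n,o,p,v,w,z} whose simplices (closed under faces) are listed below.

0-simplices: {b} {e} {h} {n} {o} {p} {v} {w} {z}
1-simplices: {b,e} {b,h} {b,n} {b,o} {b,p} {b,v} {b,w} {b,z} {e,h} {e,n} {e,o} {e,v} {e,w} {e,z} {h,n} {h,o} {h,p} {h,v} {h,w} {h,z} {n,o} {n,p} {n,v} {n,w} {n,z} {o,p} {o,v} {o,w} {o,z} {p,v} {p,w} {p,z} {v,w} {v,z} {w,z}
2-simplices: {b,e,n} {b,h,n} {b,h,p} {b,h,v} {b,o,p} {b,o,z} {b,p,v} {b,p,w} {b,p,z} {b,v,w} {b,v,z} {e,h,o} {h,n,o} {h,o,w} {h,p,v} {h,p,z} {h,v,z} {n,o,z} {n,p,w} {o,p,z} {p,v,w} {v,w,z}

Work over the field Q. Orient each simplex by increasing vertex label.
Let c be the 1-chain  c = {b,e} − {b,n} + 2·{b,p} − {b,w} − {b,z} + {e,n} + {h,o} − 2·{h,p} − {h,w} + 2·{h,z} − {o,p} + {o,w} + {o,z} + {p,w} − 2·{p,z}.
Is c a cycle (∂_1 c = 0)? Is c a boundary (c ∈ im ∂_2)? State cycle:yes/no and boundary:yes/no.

cycle:yes boundary:yes

n_0=9 n_1=35 n_2=22  [Q]
∂1: piv[be,bh,bn,bo,bp,bv,bw,bz] rk=8  ker:eh,en,eo,ev,ew,ez,hn,ho,hp,hv,hw,hz,no,np,nv,nw,nz,op,ov,ow,oz,pv,pw,pz,vw,vz,wz
∂2: piv[ben,bhn,bhp,bhv,bop,boz,bpv,bpw,bpz,bvw,bvz,eho,hno,how,hpz,noz,npw,vwz] rk=18  ker:hpv,hvz,opz,pvw
∂1c = 0
c vs im∂2: reduces to 0 ⇒ boundary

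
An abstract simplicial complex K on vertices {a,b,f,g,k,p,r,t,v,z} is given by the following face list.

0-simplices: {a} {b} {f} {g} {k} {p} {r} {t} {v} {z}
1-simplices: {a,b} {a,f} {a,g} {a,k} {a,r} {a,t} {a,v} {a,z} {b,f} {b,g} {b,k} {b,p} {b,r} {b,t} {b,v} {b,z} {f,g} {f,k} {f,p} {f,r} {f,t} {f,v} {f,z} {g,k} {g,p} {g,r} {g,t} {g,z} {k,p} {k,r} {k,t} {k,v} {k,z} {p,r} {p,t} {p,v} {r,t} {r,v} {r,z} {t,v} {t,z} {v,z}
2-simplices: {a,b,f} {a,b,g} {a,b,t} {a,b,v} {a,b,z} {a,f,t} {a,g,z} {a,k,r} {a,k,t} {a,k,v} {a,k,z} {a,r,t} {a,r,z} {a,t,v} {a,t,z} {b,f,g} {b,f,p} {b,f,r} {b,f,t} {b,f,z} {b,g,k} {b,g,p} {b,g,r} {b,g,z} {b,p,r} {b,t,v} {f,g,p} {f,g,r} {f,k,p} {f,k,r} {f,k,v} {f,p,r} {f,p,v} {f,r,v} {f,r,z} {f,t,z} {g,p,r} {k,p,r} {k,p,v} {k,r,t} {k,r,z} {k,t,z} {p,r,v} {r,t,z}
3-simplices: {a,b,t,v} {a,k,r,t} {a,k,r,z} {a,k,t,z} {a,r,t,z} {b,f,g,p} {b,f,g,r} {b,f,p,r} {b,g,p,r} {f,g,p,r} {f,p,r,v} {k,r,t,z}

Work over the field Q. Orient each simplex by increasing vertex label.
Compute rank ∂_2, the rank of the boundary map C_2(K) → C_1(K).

n_0=10 n_1=42 n_2=44 n_3=12  [Q]
∂1: piv[ab,af,ag,ak,ar,at,av,az,bp] rk=9  ker:bf,bg,bk,br,bt,bv,bz,fg,fk,fp,fr,ft,fv,fz,gk,gp,gr,gt,gz,kp,kr,kt,kv,kz,pr,pt,pv,rt,rv,rz,tv,tz,vz
∂2: piv[abf,abg,abt,abv,abz,aft,agz,akr,akt,akv,akz,art,arz,atv,atz,bfg,bfp,bfr,bfz,bgk,bgp,bgr,bpr,fkp,fkr,fkv,fpv,frv,frz] rk=29  ker:bft,bgz,btv,fgp,fgr,fpr,ftz,gpr,kpr,kpv,krt,krz,ktz,prv,rtz
∂3: piv[abtv,akrt,akrz,aktz,artz,bfgp,bfgr,bfpr,bgpr,fprv] rk=10  ker:fgpr,krtz
rk∂_2=29

rank∂_2=29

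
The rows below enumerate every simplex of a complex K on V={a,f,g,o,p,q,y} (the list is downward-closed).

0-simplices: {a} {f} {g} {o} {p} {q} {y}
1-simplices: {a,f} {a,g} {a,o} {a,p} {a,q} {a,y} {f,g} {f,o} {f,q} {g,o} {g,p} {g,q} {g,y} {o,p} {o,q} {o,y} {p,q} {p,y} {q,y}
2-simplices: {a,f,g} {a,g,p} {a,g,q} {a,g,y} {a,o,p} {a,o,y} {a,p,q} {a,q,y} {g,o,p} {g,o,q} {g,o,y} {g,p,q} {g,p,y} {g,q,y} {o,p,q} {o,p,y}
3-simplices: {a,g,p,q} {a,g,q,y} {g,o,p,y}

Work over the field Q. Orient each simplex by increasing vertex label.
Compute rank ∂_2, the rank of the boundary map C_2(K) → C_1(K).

n_0=7 n_1=19 n_2=16 n_3=3  [Q]
∂1: piv[af,ag,ao,ap,aq,ay] rk=6  ker:fg,fo,fq,go,gp,gq,gy,op,oq,oy,pq,py,qy
∂2: piv[afg,agp,agq,agy,aop,aoy,apq,aqy,gop,goq,gpy] rk=11  ker:goy,gpq,gqy,opq,opy
∂3: piv[agpq,agqy,gopy] rk=3
rk∂_2=11

rank∂_2=11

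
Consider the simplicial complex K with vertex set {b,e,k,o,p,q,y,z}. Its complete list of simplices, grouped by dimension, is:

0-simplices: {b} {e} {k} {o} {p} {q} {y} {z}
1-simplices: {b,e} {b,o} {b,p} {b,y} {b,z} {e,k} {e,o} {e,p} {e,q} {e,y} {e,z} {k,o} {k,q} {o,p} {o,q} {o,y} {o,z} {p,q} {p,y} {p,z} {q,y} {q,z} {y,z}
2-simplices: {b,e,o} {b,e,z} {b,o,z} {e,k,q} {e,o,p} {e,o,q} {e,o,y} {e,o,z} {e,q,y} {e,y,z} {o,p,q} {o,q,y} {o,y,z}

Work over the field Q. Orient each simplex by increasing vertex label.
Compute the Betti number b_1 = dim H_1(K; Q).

b_1=6

n_0=8 n_1=23 n_2=13  [Q]
∂1: piv[be,bo,bp,by,bz,ek,eq] rk=7  ker:eo,ep,ey,ez,ko,kq,op,oq,oy,oz,pq,py,pz,qy,qz,yz
∂2: piv[beo,bez,boz,ekq,eop,eoq,eoy,eqy,eyz,opq] rk=10  ker:eoz,oqy,oyz
b_1=(23−7)−10=6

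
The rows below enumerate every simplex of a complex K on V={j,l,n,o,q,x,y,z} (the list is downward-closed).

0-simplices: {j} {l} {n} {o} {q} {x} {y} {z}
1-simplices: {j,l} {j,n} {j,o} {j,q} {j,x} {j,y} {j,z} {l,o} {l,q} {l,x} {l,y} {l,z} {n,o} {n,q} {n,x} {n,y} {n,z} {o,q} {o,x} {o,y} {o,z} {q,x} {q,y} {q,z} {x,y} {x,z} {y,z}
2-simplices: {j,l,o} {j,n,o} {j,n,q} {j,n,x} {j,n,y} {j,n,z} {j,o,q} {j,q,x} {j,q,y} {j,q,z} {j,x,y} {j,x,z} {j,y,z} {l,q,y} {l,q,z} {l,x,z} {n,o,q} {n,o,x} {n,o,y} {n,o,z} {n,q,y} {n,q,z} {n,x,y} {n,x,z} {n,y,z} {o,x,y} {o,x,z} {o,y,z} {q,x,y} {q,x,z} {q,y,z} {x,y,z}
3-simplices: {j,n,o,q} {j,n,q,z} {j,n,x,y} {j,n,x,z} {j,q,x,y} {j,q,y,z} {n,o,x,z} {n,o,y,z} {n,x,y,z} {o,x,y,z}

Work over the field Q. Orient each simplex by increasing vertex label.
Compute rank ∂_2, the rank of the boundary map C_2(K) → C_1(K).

n_0=8 n_1=27 n_2=32 n_3=10  [Q]
∂1: piv[jl,jn,jo,jq,jx,jy,jz] rk=7  ker:lo,lq,lx,ly,lz,no,nq,nx,ny,nz,oq,ox,oy,oz,qx,qy,qz,xy,xz,yz
∂2: piv[jlo,jno,jnq,jnx,jny,jnz,joq,jqx,jqy,jqz,jxy,jxz,jyz,lqy,lqz,lxz,nox,noy,noz] rk=19  ker:noq,nqy,nqz,nxy,nxz,nyz,oxy,oxz,oyz,qxy,qxz,qyz,xyz
∂3: piv[jnoq,jnqz,jnxy,jnxz,jqxy,jqyz,noxz,noyz,nxyz,oxyz] rk=10
rk∂_2=19

rank∂_2=19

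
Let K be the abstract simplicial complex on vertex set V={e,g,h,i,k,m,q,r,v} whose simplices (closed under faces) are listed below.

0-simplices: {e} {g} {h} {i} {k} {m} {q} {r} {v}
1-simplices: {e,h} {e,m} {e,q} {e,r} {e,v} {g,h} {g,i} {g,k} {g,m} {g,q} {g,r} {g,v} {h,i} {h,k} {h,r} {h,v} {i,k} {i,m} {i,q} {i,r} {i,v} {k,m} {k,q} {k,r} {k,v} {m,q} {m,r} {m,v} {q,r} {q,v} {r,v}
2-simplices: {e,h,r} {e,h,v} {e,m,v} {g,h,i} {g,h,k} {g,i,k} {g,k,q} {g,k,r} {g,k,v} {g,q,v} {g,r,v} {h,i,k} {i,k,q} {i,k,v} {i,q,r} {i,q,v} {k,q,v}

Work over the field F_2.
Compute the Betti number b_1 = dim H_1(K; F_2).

n_0=9 n_1=31 n_2=17  [Z2]
∂1: piv[eh,em,eq,er,ev,gh,gi,gk] rk=8  ker:gm,gq,gr,gv,hi,hk,hr,hv,ik,im,iq,ir,iv,km,kq,kr,kv,mq,mr,mv,qr,qv,rv
∂2: piv[ehr,ehv,emv,ghi,ghk,gik,gkq,gkr,gkv,gqv,grv,ikq,ikv,iqr] rk=14  ker:hik,iqv,kqv
b_1=(31−8)−14=9

b_1=9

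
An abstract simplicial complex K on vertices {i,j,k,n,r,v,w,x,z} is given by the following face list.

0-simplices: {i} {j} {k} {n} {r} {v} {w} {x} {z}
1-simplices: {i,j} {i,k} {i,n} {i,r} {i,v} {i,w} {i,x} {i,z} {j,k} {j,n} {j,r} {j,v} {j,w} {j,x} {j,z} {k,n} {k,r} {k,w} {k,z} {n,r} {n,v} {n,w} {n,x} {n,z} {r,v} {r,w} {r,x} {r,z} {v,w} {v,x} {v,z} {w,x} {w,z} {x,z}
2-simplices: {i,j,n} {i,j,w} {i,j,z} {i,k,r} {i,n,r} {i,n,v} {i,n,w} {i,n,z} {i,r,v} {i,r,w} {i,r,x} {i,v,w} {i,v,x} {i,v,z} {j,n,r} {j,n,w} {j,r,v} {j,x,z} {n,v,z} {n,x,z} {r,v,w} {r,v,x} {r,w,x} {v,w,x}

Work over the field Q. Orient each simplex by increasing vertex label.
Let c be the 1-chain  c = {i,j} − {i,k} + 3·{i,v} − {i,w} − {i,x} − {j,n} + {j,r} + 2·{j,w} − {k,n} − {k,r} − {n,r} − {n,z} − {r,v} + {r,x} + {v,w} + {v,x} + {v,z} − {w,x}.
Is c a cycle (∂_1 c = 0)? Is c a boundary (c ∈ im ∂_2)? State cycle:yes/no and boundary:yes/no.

cycle:no boundary:no

n_0=9 n_1=34 n_2=24  [Q]
∂1: piv[ij,ik,in,ir,iv,iw,ix,iz] rk=8  ker:jk,jn,jr,jv,jw,jx,jz,kn,kr,kw,kz,nr,nv,nw,nx,nz,rv,rw,rx,rz,vw,vx,vz,wx,wz,xz
∂2: piv[ijn,ijw,ijz,ikr,inr,inv,inw,inz,irv,irw,irx,ivw,ivx,ivz,jnr,jrv,jxz,nxz,rwx] rk=19  ker:jnw,nvz,rvw,rvx,vwx
∂1c = −{i} − {j} + {k} − {r} − {v} + 3·{w}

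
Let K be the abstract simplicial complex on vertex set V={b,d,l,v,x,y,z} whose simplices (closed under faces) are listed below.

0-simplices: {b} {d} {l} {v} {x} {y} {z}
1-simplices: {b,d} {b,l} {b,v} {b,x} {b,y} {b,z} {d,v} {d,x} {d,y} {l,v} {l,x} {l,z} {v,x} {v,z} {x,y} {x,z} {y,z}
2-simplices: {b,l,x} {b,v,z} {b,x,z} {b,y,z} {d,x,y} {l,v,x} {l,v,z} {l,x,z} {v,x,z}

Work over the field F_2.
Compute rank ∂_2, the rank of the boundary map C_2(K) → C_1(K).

rank∂_2=8

n_0=7 n_1=17 n_2=9  [Z2]
∂1: piv[bd,bl,bv,bx,by,bz] rk=6  ker:dv,dx,dy,lv,lx,lz,vx,vz,xy,xz,yz
∂2: piv[blx,bvz,bxz,byz,dxy,lvx,lvz,lxz] rk=8  ker:vxz
rk∂_2=8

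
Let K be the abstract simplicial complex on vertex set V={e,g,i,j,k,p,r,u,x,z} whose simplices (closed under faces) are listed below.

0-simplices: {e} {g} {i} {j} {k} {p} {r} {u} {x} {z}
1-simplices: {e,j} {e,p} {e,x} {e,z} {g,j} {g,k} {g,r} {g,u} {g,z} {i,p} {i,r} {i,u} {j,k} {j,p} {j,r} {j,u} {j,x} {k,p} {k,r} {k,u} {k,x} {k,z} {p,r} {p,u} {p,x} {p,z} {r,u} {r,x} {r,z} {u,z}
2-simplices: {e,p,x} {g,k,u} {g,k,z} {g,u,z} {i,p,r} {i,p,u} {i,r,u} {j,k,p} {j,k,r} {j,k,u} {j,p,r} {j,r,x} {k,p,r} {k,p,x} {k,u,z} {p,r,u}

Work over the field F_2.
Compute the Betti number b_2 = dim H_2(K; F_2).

n_0=10 n_1=30 n_2=16  [Z2]
∂1: piv[ej,ep,ex,ez,gj,gk,gr,gu,ip] rk=9  ker:gz,ir,iu,jk,jp,jr,ju,jx,kp,kr,ku,kx,kz,pr,pu,px,pz,ru,rx,rz,uz
∂2: piv[epx,gku,gkz,guz,ipr,ipu,iru,jkp,jkr,jku,jpr,jrx,kpx] rk=13  ker:kpr,kuz,pru
b_2=(16−13)−0=3

b_2=3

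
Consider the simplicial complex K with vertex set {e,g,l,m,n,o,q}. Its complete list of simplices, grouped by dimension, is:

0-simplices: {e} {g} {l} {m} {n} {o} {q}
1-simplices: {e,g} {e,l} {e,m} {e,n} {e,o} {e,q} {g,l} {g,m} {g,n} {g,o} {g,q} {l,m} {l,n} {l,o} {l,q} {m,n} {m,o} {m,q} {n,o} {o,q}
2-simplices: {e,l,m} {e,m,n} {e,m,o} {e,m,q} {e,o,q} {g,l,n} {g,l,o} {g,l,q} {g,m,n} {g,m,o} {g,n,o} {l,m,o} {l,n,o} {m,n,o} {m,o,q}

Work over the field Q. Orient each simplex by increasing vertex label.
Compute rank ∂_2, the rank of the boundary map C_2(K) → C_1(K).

rank∂_2=12

n_0=7 n_1=20 n_2=15  [Q]
∂1: piv[eg,el,em,en,eo,eq] rk=6  ker:gl,gm,gn,go,gq,lm,ln,lo,lq,mn,mo,mq,no,oq
∂2: piv[elm,emn,emo,emq,eoq,gln,glo,glq,gmn,gmo,gno,lmo] rk=12  ker:lno,mno,moq
rk∂_2=12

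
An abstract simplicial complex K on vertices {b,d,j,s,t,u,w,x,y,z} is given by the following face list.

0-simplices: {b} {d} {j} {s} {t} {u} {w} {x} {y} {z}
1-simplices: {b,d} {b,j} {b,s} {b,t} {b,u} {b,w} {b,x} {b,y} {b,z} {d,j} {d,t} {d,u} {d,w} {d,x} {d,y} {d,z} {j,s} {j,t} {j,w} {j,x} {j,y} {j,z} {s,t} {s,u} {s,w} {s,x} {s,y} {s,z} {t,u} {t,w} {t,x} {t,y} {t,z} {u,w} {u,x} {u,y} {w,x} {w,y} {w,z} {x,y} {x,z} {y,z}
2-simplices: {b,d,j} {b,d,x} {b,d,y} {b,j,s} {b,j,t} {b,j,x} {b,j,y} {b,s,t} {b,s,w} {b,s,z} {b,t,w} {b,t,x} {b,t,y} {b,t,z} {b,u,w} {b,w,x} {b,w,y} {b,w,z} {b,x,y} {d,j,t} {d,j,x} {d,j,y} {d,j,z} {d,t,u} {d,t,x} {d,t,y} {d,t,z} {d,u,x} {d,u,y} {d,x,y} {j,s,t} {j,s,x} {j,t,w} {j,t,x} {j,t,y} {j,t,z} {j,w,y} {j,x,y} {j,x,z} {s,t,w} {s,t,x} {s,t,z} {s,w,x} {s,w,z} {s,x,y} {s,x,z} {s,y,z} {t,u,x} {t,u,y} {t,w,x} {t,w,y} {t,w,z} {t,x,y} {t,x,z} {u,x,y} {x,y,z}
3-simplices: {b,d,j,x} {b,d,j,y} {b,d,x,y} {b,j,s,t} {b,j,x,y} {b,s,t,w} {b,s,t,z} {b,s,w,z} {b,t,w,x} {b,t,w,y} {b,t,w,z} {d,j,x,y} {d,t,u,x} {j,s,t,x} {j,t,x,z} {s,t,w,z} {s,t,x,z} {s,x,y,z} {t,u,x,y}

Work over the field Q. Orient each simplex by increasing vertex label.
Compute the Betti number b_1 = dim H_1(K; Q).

n_0=10 n_1=42 n_2=56 n_3=19  [Q]
∂1: piv[bd,bj,bs,bt,bu,bw,bx,by,bz] rk=9  ker:dj,dt,du,dw,dx,dy,dz,js,jt,jw,jx,jy,jz,st,su,sw,sx,sy,sz,tu,tw,tx,ty,tz,uw,ux,uy,wx,wy,wz,xy,xz,yz
∂2: piv[bdj,bdx,bdy,bjs,bjt,bjx,bjy,bst,bsw,bsz,btw,btx,bty,btz,buw,bwx,bwy,bwz,bxy,djt,djz,dtu,dtz,dux,duy,jsx,jtw,jxz,sxy,syz] rk=30  ker:djx,djy,dtx,dty,dxy,jst,jtx,jty,jtz,jwy,jxy,stw,stx,stz,swx,swz,sxz,tux,tuy,twx,twy,twz,txy,txz,uxy,xyz
∂3: piv[bdjx,bdjy,bdxy,bjst,bjxy,bstw,bstz,bswz,btwx,btwy,btwz,dtux,jstx,jtxz,stxz,sxyz,tuxy] rk=17  ker:djxy,stwz
b_1=(42−9)−30=3

b_1=3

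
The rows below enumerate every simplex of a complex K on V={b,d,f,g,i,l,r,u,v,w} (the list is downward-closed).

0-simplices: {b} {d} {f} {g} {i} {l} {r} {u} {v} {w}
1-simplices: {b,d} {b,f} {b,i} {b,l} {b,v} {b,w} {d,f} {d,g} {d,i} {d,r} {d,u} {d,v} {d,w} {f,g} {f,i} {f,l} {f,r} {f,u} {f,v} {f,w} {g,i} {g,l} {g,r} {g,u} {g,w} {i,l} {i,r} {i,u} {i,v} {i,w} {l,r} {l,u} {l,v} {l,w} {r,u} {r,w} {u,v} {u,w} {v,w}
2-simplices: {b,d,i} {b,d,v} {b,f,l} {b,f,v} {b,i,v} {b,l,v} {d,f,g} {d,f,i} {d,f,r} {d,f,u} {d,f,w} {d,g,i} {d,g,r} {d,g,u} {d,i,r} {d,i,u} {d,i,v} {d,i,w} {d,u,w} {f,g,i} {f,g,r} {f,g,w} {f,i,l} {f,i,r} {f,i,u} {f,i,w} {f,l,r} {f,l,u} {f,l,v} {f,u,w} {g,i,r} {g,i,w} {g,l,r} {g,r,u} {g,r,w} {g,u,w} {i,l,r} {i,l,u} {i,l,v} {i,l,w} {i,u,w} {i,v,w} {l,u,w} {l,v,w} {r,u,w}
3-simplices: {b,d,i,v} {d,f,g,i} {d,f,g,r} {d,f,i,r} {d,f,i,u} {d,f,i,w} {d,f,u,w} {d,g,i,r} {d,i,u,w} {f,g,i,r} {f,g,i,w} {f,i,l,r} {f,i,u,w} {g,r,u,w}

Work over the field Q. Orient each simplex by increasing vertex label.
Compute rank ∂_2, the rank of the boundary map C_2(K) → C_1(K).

rank∂_2=28

n_0=10 n_1=39 n_2=45 n_3=14  [Q]
∂1: piv[bd,bf,bi,bl,bv,bw,dg,dr,du] rk=9  ker:df,di,dv,dw,fg,fi,fl,fr,fu,fv,fw,gi,gl,gr,gu,gw,il,ir,iu,iv,iw,lr,lu,lv,lw,ru,rw,uv,uw,vw
∂2: piv[bdi,bdv,bfl,bfv,biv,blv,dfg,dfi,dfr,dfu,dfw,dgi,dgr,dgu,dir,diu,diw,duw,fgw,fil,flr,flu,glr,gru,grw,ilv,ilw,ivw] rk=28  ker:div,fgi,fgr,fir,fiu,fiw,flv,fuw,gir,giw,guw,ilr,ilu,iuw,luw,lvw,ruw
∂3: piv[bdiv,dfgi,dfgr,dfir,dfiu,dfiw,dfuw,dgir,diuw,fgiw,filr,gruw] rk=12  ker:fgir,fiuw
rk∂_2=28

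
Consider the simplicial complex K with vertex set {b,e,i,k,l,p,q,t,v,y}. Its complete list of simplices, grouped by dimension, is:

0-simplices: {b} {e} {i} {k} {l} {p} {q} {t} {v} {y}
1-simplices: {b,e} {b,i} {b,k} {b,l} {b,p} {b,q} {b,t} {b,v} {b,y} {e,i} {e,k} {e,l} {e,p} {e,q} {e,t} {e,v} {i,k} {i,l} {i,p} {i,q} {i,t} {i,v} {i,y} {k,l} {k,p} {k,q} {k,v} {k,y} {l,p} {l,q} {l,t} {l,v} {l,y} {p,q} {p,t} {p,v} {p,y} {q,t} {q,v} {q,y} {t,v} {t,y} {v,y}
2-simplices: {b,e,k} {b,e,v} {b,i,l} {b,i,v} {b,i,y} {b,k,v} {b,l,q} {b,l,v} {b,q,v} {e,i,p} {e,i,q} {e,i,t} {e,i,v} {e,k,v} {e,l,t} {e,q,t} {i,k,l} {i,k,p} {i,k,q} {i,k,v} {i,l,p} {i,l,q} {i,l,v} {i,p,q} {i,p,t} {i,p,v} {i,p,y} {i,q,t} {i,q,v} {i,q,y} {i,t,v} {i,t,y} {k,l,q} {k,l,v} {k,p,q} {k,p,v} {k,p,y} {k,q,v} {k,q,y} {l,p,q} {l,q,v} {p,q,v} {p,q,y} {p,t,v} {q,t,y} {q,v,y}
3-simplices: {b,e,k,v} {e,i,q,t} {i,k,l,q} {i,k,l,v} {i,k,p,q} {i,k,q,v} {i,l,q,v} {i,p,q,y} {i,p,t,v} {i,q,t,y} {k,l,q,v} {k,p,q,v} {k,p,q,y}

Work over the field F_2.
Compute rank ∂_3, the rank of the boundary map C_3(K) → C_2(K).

rank∂_3=12

n_0=10 n_1=43 n_2=46 n_3=13  [Z2]
∂1: piv[be,bi,bk,bl,bp,bq,bt,bv,by] rk=9  ker:ei,ek,el,ep,eq,et,ev,ik,il,ip,iq,it,iv,iy,kl,kp,kq,kv,ky,lp,lq,lt,lv,ly,pq,pt,pv,py,qt,qv,qy,tv,ty,vy
∂2: piv[bek,bev,bil,biv,biy,bkv,blq,blv,bqv,eip,eiq,eit,eiv,elt,eqt,ikl,ikp,ikq,ikv,ilp,ilq,ipq,ipt,ipv,ipy,iqy,itv,ity,kpy,qvy] rk=30  ker:ekv,ilv,iqt,iqv,klq,klv,kpq,kpv,kqv,kqy,lpq,lqv,pqv,pqy,ptv,qty
∂3: piv[bekv,eiqt,iklq,iklv,ikpq,ikqv,ilqv,ipqy,iptv,iqty,kpqv,kpqy] rk=12  ker:klqv
rk∂_3=12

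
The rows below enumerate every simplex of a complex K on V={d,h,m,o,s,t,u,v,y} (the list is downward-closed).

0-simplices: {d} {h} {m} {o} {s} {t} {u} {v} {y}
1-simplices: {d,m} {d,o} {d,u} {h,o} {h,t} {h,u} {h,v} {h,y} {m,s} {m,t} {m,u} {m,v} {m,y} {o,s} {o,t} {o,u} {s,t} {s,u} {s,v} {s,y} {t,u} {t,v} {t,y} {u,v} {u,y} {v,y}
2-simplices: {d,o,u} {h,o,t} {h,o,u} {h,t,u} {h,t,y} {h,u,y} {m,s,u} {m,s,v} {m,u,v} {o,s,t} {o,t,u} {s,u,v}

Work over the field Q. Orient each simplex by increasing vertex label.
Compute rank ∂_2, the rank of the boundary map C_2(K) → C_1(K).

n_0=9 n_1=26 n_2=12  [Q]
∂1: piv[dm,do,du,ho,ht,hv,hy,ms] rk=8  ker:hu,mt,mu,mv,my,os,ot,ou,st,su,sv,sy,tu,tv,ty,uv,uy,vy
∂2: piv[dou,hot,hou,htu,hty,huy,msu,msv,muv,ost] rk=10  ker:otu,suv
rk∂_2=10

rank∂_2=10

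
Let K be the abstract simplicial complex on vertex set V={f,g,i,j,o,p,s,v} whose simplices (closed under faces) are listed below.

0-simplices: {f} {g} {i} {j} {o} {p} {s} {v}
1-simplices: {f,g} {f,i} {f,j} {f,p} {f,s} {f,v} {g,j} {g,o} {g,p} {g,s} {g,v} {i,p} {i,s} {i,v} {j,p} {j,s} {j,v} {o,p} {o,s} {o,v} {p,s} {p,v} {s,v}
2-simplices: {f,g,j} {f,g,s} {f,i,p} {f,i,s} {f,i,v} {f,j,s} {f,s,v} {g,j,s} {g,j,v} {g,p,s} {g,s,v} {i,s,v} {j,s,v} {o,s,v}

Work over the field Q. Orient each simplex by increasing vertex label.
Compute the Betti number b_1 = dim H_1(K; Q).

b_1=5

n_0=8 n_1=23 n_2=14  [Q]
∂1: piv[fg,fi,fj,fp,fs,fv,go] rk=7  ker:gj,gp,gs,gv,ip,is,iv,jp,js,jv,op,os,ov,ps,pv,sv
∂2: piv[fgj,fgs,fip,fis,fiv,fjs,fsv,gjv,gps,gsv,osv] rk=11  ker:gjs,isv,jsv
b_1=(23−7)−11=5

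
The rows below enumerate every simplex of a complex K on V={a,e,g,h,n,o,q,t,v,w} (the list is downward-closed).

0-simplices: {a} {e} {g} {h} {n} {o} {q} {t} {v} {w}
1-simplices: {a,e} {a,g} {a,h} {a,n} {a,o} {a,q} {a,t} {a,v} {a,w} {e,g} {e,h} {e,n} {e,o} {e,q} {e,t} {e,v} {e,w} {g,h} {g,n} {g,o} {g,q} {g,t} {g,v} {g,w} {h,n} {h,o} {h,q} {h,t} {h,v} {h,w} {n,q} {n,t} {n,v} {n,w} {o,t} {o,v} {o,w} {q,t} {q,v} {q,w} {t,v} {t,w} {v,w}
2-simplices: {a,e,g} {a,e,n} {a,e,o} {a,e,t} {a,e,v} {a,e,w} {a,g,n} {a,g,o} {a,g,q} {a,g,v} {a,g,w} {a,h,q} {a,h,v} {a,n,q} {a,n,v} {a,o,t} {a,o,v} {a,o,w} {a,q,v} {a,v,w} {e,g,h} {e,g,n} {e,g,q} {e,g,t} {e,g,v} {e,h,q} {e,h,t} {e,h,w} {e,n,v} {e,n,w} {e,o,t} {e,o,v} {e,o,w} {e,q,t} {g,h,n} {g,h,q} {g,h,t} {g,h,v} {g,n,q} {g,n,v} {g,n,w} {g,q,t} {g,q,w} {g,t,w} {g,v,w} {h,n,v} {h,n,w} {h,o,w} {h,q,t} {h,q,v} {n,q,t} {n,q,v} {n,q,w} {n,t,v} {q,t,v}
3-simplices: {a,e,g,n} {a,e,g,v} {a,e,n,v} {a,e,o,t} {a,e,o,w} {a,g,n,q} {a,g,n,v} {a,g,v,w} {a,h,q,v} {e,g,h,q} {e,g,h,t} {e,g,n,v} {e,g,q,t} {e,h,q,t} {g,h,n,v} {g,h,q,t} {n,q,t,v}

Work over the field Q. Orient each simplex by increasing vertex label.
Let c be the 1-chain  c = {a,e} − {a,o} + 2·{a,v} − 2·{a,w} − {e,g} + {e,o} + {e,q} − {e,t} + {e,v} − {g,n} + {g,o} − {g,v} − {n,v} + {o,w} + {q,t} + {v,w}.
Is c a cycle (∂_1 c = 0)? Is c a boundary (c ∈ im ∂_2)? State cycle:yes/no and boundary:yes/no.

n_0=10 n_1=43 n_2=55 n_3=17  [Q]
∂1: piv[ae,ag,ah,an,ao,aq,at,av,aw] rk=9  ker:eg,eh,en,eo,eq,et,ev,ew,gh,gn,go,gq,gt,gv,gw,hn,ho,hq,ht,hv,hw,nq,nt,nv,nw,ot,ov,ow,qt,qv,qw,tv,tw,vw
∂2: piv[aeg,aen,aeo,aet,aev,aew,agn,ago,agq,agv,agw,ahq,ahv,anq,anv,aot,aov,aow,aqv,avw,egh,egq,egt,ehq,eht,ehw,enw,eqt,ghn,gqw,gtw,how,nqt,ntv] rk=34  ker:egn,egv,env,eot,eov,eow,ghq,ght,ghv,gnq,gnv,gnw,gqt,gvw,hnv,hnw,hqt,hqv,nqv,nqw,qtv
∂3: piv[aegn,aegv,aenv,aeot,aeow,agnq,agnv,agvw,ahqv,eghq,eght,egqt,ehqt,ghnv,nqtv] rk=15  ker:egnv,ghqt
∂1c = 0
c vs im∂2: reduces to 0 ⇒ boundary

cycle:yes boundary:yes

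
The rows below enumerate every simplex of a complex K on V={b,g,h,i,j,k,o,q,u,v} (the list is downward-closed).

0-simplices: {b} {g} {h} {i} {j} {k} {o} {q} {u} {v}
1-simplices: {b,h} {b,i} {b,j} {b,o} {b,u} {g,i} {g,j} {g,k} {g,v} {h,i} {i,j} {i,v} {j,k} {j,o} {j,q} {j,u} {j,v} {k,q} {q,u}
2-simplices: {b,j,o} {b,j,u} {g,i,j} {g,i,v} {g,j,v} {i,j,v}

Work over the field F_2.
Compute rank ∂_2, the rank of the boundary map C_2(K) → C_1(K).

rank∂_2=5

n_0=10 n_1=19 n_2=6  [Z2]
∂1: piv[bh,bi,bj,bo,bu,gi,gk,gv,jq] rk=9  ker:gj,hi,ij,iv,jk,jo,ju,jv,kq,qu
∂2: piv[bjo,bju,gij,giv,gjv] rk=5  ker:ijv
rk∂_2=5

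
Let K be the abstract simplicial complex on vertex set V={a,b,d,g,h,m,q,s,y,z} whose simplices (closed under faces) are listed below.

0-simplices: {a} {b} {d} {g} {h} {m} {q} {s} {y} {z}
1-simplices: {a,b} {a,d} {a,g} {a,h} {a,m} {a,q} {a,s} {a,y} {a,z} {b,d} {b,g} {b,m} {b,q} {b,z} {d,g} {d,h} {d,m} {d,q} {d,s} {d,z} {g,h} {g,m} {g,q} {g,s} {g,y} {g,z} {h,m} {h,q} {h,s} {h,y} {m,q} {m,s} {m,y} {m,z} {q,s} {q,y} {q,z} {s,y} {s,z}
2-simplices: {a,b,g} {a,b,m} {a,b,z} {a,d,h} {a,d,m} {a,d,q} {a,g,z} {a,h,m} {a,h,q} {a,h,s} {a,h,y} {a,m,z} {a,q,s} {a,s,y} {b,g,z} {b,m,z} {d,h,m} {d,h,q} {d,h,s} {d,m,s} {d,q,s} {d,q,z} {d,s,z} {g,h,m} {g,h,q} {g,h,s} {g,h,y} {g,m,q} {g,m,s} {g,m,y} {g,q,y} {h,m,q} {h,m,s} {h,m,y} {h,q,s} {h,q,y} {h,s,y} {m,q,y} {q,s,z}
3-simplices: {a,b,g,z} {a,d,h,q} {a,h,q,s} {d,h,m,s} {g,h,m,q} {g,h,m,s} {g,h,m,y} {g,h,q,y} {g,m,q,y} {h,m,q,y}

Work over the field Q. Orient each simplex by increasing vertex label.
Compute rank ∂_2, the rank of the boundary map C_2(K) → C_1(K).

rank∂_2=25

n_0=10 n_1=39 n_2=39 n_3=10  [Q]
∂1: piv[ab,ad,ag,ah,am,aq,as,ay,az] rk=9  ker:bd,bg,bm,bq,bz,dg,dh,dm,dq,ds,dz,gh,gm,gq,gs,gy,gz,hm,hq,hs,hy,mq,ms,my,mz,qs,qy,qz,sy,sz
∂2: piv[abg,abm,abz,adh,adm,adq,agz,ahm,ahq,ahs,ahy,amz,aqs,asy,dhs,dms,dqz,dsz,ghm,ghq,ghs,ghy,gmq,gmy,gqy] rk=25  ker:bgz,bmz,dhm,dhq,dqs,gms,hmq,hms,hmy,hqs,hqy,hsy,mqy,qsz
∂3: piv[abgz,adhq,ahqs,dhms,ghmq,ghms,ghmy,ghqy,gmqy] rk=9  ker:hmqy
rk∂_2=25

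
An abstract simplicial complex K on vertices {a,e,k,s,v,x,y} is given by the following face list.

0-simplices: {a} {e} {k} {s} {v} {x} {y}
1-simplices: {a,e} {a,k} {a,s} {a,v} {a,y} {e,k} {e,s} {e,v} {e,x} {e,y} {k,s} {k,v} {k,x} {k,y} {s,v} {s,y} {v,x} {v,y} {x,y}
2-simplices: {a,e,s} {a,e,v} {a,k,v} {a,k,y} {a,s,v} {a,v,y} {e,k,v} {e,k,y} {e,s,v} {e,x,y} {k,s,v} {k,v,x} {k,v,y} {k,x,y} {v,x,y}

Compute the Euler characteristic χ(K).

n_0=7 n_1=19 n_2=15
χ=+7−19+15=3

χ(K)=3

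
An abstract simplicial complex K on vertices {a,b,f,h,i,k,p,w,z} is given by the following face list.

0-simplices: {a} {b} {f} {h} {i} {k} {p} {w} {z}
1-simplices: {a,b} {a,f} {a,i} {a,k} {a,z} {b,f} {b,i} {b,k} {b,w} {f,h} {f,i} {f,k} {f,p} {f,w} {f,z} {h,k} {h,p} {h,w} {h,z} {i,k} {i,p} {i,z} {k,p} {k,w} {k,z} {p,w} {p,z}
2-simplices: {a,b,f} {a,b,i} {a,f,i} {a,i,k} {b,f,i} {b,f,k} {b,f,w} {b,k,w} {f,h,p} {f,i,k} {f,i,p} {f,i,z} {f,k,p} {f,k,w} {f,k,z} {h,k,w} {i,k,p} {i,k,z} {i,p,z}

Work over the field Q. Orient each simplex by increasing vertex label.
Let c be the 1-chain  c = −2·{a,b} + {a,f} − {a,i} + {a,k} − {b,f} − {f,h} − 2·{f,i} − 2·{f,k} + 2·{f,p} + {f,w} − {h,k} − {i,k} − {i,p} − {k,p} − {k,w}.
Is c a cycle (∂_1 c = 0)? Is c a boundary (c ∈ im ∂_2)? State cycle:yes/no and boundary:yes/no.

n_0=9 n_1=27 n_2=19  [Q]
∂1: piv[ab,af,ai,ak,az,bw,fh,fp] rk=8  ker:bf,bi,bk,fi,fk,fw,fz,hk,hp,hw,hz,ik,ip,iz,kp,kw,kz,pw,pz
∂2: piv[abf,abi,afi,aik,bfk,bfw,bkw,fhp,fik,fip,fiz,fkp,fkz,hkw,ipz] rk=15  ker:bfi,fkw,ikp,ikz
∂1c = {a} − {b} + 2·{f} − {i} − {k}

cycle:no boundary:no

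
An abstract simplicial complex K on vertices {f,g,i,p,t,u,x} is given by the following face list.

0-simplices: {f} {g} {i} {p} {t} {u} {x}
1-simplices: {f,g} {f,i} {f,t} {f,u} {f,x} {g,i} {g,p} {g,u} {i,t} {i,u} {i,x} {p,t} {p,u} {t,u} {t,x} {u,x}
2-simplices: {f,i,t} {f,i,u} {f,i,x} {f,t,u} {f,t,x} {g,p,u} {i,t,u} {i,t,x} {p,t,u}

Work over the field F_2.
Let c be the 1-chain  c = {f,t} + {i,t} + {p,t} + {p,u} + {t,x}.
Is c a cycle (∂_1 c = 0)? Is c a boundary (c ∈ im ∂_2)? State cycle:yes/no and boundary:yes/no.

n_0=7 n_1=16 n_2=9  [Z2]
∂1: piv[fg,fi,ft,fu,fx,gp] rk=6  ker:gi,gu,it,iu,ix,pt,pu,tu,tx,ux
∂2: piv[fit,fiu,fix,ftu,ftx,gpu,ptu] rk=7  ker:itu,itx
∂1c = {f} + {i} + {u} + {x}

cycle:no boundary:no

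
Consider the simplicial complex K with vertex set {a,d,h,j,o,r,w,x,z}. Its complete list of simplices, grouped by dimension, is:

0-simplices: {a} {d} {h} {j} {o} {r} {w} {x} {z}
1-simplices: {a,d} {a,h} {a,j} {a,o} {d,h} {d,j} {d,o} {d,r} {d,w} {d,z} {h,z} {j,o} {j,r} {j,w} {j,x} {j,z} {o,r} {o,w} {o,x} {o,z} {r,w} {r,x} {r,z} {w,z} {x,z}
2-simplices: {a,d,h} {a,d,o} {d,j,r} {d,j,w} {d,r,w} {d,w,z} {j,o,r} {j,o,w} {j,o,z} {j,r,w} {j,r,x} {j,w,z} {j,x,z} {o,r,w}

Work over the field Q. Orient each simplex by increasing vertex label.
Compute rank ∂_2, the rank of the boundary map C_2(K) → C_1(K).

rank∂_2=12

n_0=9 n_1=25 n_2=14  [Q]
∂1: piv[ad,ah,aj,ao,dr,dw,dz,jx] rk=8  ker:dh,dj,do,hz,jo,jr,jw,jz,or,ow,ox,oz,rw,rx,rz,wz,xz
∂2: piv[adh,ado,djr,djw,drw,dwz,jor,jow,joz,jrx,jwz,jxz] rk=12  ker:jrw,orw
rk∂_2=12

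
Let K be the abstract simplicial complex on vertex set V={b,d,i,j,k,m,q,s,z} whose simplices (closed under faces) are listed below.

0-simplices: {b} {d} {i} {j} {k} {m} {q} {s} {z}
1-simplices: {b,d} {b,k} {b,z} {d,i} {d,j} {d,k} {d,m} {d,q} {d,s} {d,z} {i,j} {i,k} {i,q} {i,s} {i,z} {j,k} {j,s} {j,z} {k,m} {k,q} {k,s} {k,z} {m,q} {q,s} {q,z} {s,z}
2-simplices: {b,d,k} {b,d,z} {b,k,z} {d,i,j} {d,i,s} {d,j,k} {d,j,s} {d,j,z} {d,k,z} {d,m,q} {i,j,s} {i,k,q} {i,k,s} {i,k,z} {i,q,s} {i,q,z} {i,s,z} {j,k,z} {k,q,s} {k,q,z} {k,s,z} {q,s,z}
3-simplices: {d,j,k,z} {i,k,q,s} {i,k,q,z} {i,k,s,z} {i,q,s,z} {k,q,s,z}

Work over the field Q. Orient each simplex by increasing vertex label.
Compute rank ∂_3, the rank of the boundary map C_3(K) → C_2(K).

rank∂_3=5

n_0=9 n_1=26 n_2=22 n_3=6  [Q]
∂1: piv[bd,bk,bz,di,dj,dm,dq,ds] rk=8  ker:dk,dz,ij,ik,iq,is,iz,jk,js,jz,km,kq,ks,kz,mq,qs,qz,sz
∂2: piv[bdk,bdz,bkz,dij,dis,djk,djs,djz,dmq,ikq,iks,ikz,iqs,iqz,isz] rk=15  ker:dkz,ijs,jkz,kqs,kqz,ksz,qsz
∂3: piv[djkz,ikqs,ikqz,iksz,iqsz] rk=5  ker:kqsz
rk∂_3=5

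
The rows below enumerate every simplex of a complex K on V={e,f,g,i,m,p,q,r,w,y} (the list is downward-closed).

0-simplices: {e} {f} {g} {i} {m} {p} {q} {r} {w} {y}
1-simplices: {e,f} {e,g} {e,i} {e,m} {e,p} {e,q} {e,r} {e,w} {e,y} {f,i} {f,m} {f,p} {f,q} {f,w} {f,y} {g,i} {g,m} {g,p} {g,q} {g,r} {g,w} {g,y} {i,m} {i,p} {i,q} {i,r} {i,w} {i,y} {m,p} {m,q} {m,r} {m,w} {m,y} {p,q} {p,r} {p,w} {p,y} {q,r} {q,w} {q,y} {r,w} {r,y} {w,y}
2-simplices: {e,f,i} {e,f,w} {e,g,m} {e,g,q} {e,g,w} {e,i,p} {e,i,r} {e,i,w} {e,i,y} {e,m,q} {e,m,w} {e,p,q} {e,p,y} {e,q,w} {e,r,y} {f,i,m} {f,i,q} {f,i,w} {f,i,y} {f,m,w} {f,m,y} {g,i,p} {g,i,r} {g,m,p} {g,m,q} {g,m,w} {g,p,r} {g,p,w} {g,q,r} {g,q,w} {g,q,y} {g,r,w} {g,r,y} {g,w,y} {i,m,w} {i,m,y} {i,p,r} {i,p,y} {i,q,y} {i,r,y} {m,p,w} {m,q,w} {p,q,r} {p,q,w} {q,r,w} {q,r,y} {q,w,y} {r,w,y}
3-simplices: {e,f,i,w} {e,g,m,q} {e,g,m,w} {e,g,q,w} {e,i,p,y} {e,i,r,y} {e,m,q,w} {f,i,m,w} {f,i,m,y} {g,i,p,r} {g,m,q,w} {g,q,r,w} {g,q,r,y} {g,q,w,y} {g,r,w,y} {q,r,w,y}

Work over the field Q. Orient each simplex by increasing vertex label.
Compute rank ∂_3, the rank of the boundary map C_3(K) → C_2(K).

n_0=10 n_1=43 n_2=48 n_3=16  [Q]
∂1: piv[ef,eg,ei,em,ep,eq,er,ew,ey] rk=9  ker:fi,fm,fp,fq,fw,fy,gi,gm,gp,gq,gr,gw,gy,im,ip,iq,ir,iw,iy,mp,mq,mr,mw,my,pq,pr,pw,py,qr,qw,qy,rw,ry,wy
∂2: piv[efi,efw,egm,egq,egw,eip,eir,eiw,eiy,emq,emw,epq,epy,eqw,ery,fim,fiq,fiy,fmw,fmy,gip,gir,gmp,gpr,gpw,gqr,gqy,grw,gry,gwy,iqy,pqr] rk=32  ker:fiw,gmq,gmw,gqw,imw,imy,ipr,ipy,iry,mpw,mqw,pqw,qrw,qry,qwy,rwy
∂3: piv[efiw,egmq,egmw,egqw,eipy,eiry,emqw,fimw,fimy,gipr,gqrw,gqry,gqwy,grwy] rk=14  ker:gmqw,qrwy
rk∂_3=14

rank∂_3=14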